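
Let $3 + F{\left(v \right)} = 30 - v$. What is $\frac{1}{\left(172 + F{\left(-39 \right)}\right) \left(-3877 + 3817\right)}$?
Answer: $- \frac{1}{14280} \approx -7.0028 \cdot 10^{-5}$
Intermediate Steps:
$F{\left(v \right)} = 27 - v$ ($F{\left(v \right)} = -3 - \left(-30 + v\right) = 27 - v$)
$\frac{1}{\left(172 + F{\left(-39 \right)}\right) \left(-3877 + 3817\right)} = \frac{1}{\left(172 + \left(27 - -39\right)\right) \left(-3877 + 3817\right)} = \frac{1}{\left(172 + \left(27 + 39\right)\right) \left(-60\right)} = \frac{1}{\left(172 + 66\right) \left(-60\right)} = \frac{1}{238 \left(-60\right)} = \frac{1}{-14280} = - \frac{1}{14280}$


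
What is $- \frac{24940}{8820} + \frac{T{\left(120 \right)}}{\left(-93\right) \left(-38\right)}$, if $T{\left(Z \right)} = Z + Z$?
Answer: $- \frac{716843}{259749} \approx -2.7598$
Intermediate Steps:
$T{\left(Z \right)} = 2 Z$
$- \frac{24940}{8820} + \frac{T{\left(120 \right)}}{\left(-93\right) \left(-38\right)} = - \frac{24940}{8820} + \frac{2 \cdot 120}{\left(-93\right) \left(-38\right)} = \left(-24940\right) \frac{1}{8820} + \frac{240}{3534} = - \frac{1247}{441} + 240 \cdot \frac{1}{3534} = - \frac{1247}{441} + \frac{40}{589} = - \frac{716843}{259749}$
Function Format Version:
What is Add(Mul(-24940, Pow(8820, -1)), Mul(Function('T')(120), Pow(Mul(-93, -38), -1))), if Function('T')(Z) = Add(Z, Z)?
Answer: Rational(-716843, 259749) ≈ -2.7598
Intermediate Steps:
Function('T')(Z) = Mul(2, Z)
Add(Mul(-24940, Pow(8820, -1)), Mul(Function('T')(120), Pow(Mul(-93, -38), -1))) = Add(Mul(-24940, Pow(8820, -1)), Mul(Mul(2, 120), Pow(Mul(-93, -38), -1))) = Add(Mul(-24940, Rational(1, 8820)), Mul(240, Pow(3534, -1))) = Add(Rational(-1247, 441), Mul(240, Rational(1, 3534))) = Add(Rational(-1247, 441), Rational(40, 589)) = Rational(-716843, 259749)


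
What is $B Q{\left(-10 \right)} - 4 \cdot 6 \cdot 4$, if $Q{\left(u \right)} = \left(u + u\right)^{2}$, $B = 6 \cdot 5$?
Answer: $11904$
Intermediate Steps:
$B = 30$
$Q{\left(u \right)} = 4 u^{2}$ ($Q{\left(u \right)} = \left(2 u\right)^{2} = 4 u^{2}$)
$B Q{\left(-10 \right)} - 4 \cdot 6 \cdot 4 = 30 \cdot 4 \left(-10\right)^{2} - 4 \cdot 6 \cdot 4 = 30 \cdot 4 \cdot 100 - 24 \cdot 4 = 30 \cdot 400 - 96 = 12000 - 96 = 11904$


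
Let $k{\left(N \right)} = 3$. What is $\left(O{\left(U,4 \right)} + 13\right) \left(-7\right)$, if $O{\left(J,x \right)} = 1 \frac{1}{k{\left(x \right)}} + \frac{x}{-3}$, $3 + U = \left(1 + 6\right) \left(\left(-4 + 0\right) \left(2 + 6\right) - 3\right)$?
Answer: $-84$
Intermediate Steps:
$U = -248$ ($U = -3 + \left(1 + 6\right) \left(\left(-4 + 0\right) \left(2 + 6\right) - 3\right) = -3 + 7 \left(\left(-4\right) 8 - 3\right) = -3 + 7 \left(-32 - 3\right) = -3 + 7 \left(-35\right) = -3 - 245 = -248$)
$O{\left(J,x \right)} = \frac{1}{3} - \frac{x}{3}$ ($O{\left(J,x \right)} = 1 \cdot \frac{1}{3} + \frac{x}{-3} = 1 \cdot \frac{1}{3} + x \left(- \frac{1}{3}\right) = \frac{1}{3} - \frac{x}{3}$)
$\left(O{\left(U,4 \right)} + 13\right) \left(-7\right) = \left(\left(\frac{1}{3} - \frac{4}{3}\right) + 13\right) \left(-7\right) = \left(-1 + 13\right) \left(-7\right) = 12 \left(-7\right) = -84$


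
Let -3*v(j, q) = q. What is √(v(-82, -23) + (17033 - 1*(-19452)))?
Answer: √328434/3 ≈ 191.03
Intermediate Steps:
v(j, q) = -q/3
√(v(-82, -23) + (17033 - 1*(-19452))) = √(-⅓*(-23) + (17033 - 1*(-19452))) = √(23/3 + (17033 + 19452)) = √(23/3 + 36485) = √(109478/3) = √328434/3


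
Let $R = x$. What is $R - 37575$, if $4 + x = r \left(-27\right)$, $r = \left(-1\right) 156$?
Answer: $-33367$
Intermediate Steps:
$r = -156$
$x = 4208$ ($x = -4 - -4212 = -4 + 4212 = 4208$)
$R = 4208$
$R - 37575 = 4208 - 37575 = -33367$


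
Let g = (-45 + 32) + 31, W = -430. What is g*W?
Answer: -7740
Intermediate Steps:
g = 18 (g = -13 + 31 = 18)
g*W = 18*(-430) = -7740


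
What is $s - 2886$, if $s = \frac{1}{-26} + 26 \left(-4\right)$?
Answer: $- \frac{77741}{26} \approx -2990.0$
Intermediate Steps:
$s = - \frac{2705}{26}$ ($s = - \frac{1}{26} - 104 = - \frac{2705}{26} \approx -104.04$)
$s - 2886 = - \frac{2705}{26} - 2886 = - \frac{77741}{26}$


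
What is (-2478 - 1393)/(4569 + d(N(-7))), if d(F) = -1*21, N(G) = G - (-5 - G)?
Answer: -3871/4548 ≈ -0.85114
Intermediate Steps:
N(G) = 5 + 2*G (N(G) = G + (5 + G) = 5 + 2*G)
d(F) = -21
(-2478 - 1393)/(4569 + d(N(-7))) = (-2478 - 1393)/(4569 - 21) = -3871/4548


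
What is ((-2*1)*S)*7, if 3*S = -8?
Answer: 112/3 ≈ 37.333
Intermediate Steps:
S = -8/3 (S = (⅓)*(-8) = -8/3 ≈ -2.6667)
((-2*1)*S)*7 = (-2*1*(-8/3))*7 = -2*(-8/3)*7 = (16/3)*7 = 112/3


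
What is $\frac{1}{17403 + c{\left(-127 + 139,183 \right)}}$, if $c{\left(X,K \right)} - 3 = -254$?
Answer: $\frac{1}{17152} \approx 5.8302 \cdot 10^{-5}$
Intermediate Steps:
$c{\left(X,K \right)} = -251$ ($c{\left(X,K \right)} = 3 - 254 = -251$)
$\frac{1}{17403 + c{\left(-127 + 139,183 \right)}} = \frac{1}{17403 - 251} = \frac{1}{17152}$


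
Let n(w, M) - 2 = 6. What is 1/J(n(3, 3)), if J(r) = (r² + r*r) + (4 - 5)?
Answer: 1/127 ≈ 0.0078740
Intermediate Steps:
n(w, M) = 8 (n(w, M) = 2 + 6 = 8)
J(r) = -1 + 2*r² (J(r) = (r² + r²) - 1 = 2*r² - 1 = -1 + 2*r²)
1/J(n(3, 3)) = 1/(-1 + 2*8²) = 1/(-1 + 2*64) = 1/(-1 + 128) = 1/127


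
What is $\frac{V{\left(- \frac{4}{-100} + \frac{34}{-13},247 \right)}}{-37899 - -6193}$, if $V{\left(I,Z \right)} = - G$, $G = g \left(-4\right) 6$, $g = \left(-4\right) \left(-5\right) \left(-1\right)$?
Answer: $\frac{240}{15853} \approx 0.015139$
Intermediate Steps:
$g = -20$ ($g = 20 \left(-1\right) = -20$)
$G = 480$ ($G = \left(-20\right) \left(-4\right) 6 = 80 \cdot 6 = 480$)
$V{\left(I,Z \right)} = -480$ ($V{\left(I,Z \right)} = \left(-1\right) 480 = -480$)
$\frac{V{\left(- \frac{4}{-100} + \frac{34}{-13},247 \right)}}{-37899 - -6193} = - \frac{480}{-37899 - -6193} = - \frac{480}{-37899 + 6193} = - \frac{480}{-31706} = \left(-480\right) \left(- \frac{1}{31706}\right) = \frac{240}{15853}$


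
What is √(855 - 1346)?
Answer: I*√491 ≈ 22.159*I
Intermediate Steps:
√(855 - 1346) = √(-491) = I*√491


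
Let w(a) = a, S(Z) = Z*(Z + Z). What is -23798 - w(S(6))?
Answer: -23870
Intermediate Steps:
S(Z) = 2*Z² (S(Z) = Z*(2*Z) = 2*Z²)
-23798 - w(S(6)) = -23798 - 2*6² = -23798 - 2*36 = -23798 - 1*72 = -23798 - 72 = -23870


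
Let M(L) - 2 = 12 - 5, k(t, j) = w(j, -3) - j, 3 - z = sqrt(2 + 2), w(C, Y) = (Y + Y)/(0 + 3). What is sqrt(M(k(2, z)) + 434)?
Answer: sqrt(443) ≈ 21.048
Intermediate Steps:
w(C, Y) = 2*Y/3 (w(C, Y) = (2*Y)/3 = (2*Y)*(1/3) = 2*Y/3)
z = 1 (z = 3 - sqrt(2 + 2) = 3 - sqrt(4) = 3 - 1*2 = 3 - 2 = 1)
k(t, j) = -2 - j (k(t, j) = (2/3)*(-3) - j = -2 - j)
M(L) = 9 (M(L) = 2 + (12 - 5) = 2 + 7 = 9)
sqrt(M(k(2, z)) + 434) = sqrt(9 + 434) = sqrt(443)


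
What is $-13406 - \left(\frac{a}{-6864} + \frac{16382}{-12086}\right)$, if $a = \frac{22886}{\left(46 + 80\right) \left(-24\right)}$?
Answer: $- \frac{840692161646305}{62716477824} \approx -13405.0$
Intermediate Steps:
$a = - \frac{11443}{1512}$ ($a = \frac{22886}{126 \left(-24\right)} = \frac{22886}{-3024} = 22886 \left(- \frac{1}{3024}\right) = - \frac{11443}{1512} \approx -7.5681$)
$-13406 - \left(\frac{a}{-6864} + \frac{16382}{-12086}\right) = -13406 - \left(- \frac{11443}{1512 \left(-6864\right)} + \frac{16382}{-12086}\right) = -13406 - \left(\left(- \frac{11443}{1512}\right) \left(- \frac{1}{6864}\right) + 16382 \left(- \frac{1}{12086}\right)\right) = -13406 - \left(\frac{11443}{10378368} - \frac{8191}{6043}\right) = -13406 - - \frac{84940062239}{62716477824} = -13406 + \frac{84940062239}{62716477824} = - \frac{840692161646305}{62716477824}$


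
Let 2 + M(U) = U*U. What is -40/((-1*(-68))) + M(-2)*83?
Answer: 2812/17 ≈ 165.41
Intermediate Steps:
M(U) = -2 + U**2 (M(U) = -2 + U*U = -2 + U**2)
-40/((-1*(-68))) + M(-2)*83 = -40/((-1*(-68))) + (-2 + (-2)**2)*83 = -40/68 + (-2 + 4)*83 = -40*1/68 + 2*83 = -10/17 + 166 = 2812/17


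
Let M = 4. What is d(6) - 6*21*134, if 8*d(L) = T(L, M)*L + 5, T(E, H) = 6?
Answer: -135031/8 ≈ -16879.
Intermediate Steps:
d(L) = 5/8 + 3*L/4 (d(L) = (6*L + 5)/8 = (5 + 6*L)/8 = 5/8 + 3*L/4)
d(6) - 6*21*134 = (5/8 + (¾)*6) - 6*21*134 = (5/8 + 9/2) - 126*134 = 41/8 - 16884 = -135031/8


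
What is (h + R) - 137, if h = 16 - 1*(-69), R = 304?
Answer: 252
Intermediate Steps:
h = 85 (h = 16 + 69 = 85)
(h + R) - 137 = (85 + 304) - 137 = 389 - 137 = 252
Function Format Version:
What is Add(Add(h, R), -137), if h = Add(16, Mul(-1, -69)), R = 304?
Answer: 252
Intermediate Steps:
h = 85 (h = Add(16, 69) = 85)
Add(Add(h, R), -137) = Add(Add(85, 304), -137) = Add(389, -137) = 252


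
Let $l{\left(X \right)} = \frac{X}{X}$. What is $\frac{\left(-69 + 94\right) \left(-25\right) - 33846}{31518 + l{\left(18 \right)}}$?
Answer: $- \frac{34471}{31519} \approx -1.0937$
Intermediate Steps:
$l{\left(X \right)} = 1$
$\frac{\left(-69 + 94\right) \left(-25\right) - 33846}{31518 + l{\left(18 \right)}} = \frac{\left(-69 + 94\right) \left(-25\right) - 33846}{31518 + 1} = \frac{25 \left(-25\right) - 33846}{31519} = \left(-625 - 33846\right) \frac{1}{31519} = \left(-34471\right) \frac{1}{31519} = - \frac{34471}{31519}$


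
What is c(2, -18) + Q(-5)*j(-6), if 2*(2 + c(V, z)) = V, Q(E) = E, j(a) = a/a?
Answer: -6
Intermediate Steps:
j(a) = 1
c(V, z) = -2 + V/2
c(2, -18) + Q(-5)*j(-6) = (-2 + (½)*2) - 5*1 = (-2 + 1) - 5 = -1 - 5 = -6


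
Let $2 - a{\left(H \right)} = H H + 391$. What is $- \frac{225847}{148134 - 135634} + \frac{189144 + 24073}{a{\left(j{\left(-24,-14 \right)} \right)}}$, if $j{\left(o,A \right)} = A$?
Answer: $- \frac{559466599}{1462500} \approx -382.54$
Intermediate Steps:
$a{\left(H \right)} = -389 - H^{2}$ ($a{\left(H \right)} = 2 - \left(H H + 391\right) = 2 - \left(H^{2} + 391\right) = 2 - \left(391 + H^{2}\right) = -389 - H^{2}$)
$- \frac{225847}{148134 - 135634} + \frac{189144 + 24073}{a{\left(j{\left(-24,-14 \right)} \right)}} = - \frac{225847}{148134 - 135634} + \frac{189144 + 24073}{-389 - \left(-14\right)^{2}} = - \frac{225847}{12500} + \frac{213217}{-389 - 196} = \left(-225847\right) \frac{1}{12500} + \frac{213217}{-389 - 196} = - \frac{225847}{12500} + \frac{213217}{-585} = - \frac{225847}{12500} + 213217 \left(- \frac{1}{585}\right) = - \frac{225847}{12500} - \frac{213217}{585} = - \frac{559466599}{1462500}$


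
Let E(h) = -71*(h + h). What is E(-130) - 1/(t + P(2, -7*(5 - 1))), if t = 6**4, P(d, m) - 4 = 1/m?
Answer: 671925512/36399 ≈ 18460.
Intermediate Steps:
P(d, m) = 4 + 1/m
t = 1296
E(h) = -142*h
E(-130) - 1/(t + P(2, -7*(5 - 1))) = -142*(-130) - 1/(1296 + (4 + 1/(-7*(5 - 1)))) = 18460 - 1/(1296 + (4 + 1/(-7*4))) = 18460 - 1/(1296 + (4 + 1/(-28))) = 18460 - 1/(1296 + (4 - 1/28)) = 18460 - 1/(1296 + 111/28) = 18460 - 1/36399/28 = 18460 - 1*28/36399 = 18460 - 28/36399 = 671925512/36399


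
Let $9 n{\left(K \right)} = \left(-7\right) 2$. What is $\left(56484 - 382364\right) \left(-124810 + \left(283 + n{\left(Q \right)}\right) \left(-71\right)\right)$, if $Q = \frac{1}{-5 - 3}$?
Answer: $\frac{424664982040}{9} \approx 4.7185 \cdot 10^{10}$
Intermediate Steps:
$Q = - \frac{1}{8}$ ($Q = \frac{1}{-8} = - \frac{1}{8} \approx -0.125$)
$n{\left(K \right)} = - \frac{14}{9}$ ($n{\left(K \right)} = \frac{\left(-7\right) 2}{9} = \frac{1}{9} \left(-14\right) = - \frac{14}{9}$)
$\left(56484 - 382364\right) \left(-124810 + \left(283 + n{\left(Q \right)}\right) \left(-71\right)\right) = \left(56484 - 382364\right) \left(-124810 + \left(283 - \frac{14}{9}\right) \left(-71\right)\right) = - 325880 \left(-124810 + \frac{2533}{9} \left(-71\right)\right) = - 325880 \left(-124810 - \frac{179843}{9}\right) = \left(-325880\right) \left(- \frac{1303133}{9}\right) = \frac{424664982040}{9}$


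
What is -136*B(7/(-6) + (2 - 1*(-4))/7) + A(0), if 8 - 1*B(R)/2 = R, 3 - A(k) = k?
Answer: -47401/21 ≈ -2257.2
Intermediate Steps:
A(k) = 3 - k
B(R) = 16 - 2*R
-136*B(7/(-6) + (2 - 1*(-4))/7) + A(0) = -136*(16 - 2*(7/(-6) + (2 - 1*(-4))/7)) + (3 - 1*0) = -136*(16 - 2*(7*(-1/6) + (2 + 4)*(1/7))) + (3 + 0) = -136*(16 - 2*(-7/6 + 6*(1/7))) + 3 = -136*(16 - 2*(-7/6 + 6/7)) + 3 = -136*(16 - 2*(-13/42)) + 3 = -136*(16 + 13/21) + 3 = -136*349/21 + 3 = -47464/21 + 3 = -47401/21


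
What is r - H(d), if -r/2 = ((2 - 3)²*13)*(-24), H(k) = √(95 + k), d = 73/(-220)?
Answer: 624 - √1145485/110 ≈ 614.27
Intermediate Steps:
d = -73/220 (d = 73*(-1/220) = -73/220 ≈ -0.33182)
r = 624 (r = -2*(2 - 3)²*13*(-24) = -2*(-1)²*13*(-24) = -2*1*13*(-24) = -26*(-24) = -2*(-312) = 624)
r - H(d) = 624 - √(95 - 73/220) = 624 - √(20827/220) = 624 - √1145485/110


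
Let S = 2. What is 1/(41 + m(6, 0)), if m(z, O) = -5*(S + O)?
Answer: 1/31 ≈ 0.032258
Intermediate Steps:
m(z, O) = -10 - 5*O (m(z, O) = -5*(2 + O) = -10 - 5*O)
1/(41 + m(6, 0)) = 1/(41 + (-10 - 5*0)) = 1/(41 + (-10 + 0)) = 1/(41 - 10) = 1/31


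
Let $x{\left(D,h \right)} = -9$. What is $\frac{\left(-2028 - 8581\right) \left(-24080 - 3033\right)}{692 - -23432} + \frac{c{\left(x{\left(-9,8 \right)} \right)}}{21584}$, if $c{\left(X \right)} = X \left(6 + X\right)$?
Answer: $\frac{1552115407369}{130173104} \approx 11923.0$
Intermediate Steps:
$\frac{\left(-2028 - 8581\right) \left(-24080 - 3033\right)}{692 - -23432} + \frac{c{\left(x{\left(-9,8 \right)} \right)}}{21584} = \frac{\left(-2028 - 8581\right) \left(-24080 - 3033\right)}{692 - -23432} + \frac{\left(-9\right) \left(6 - 9\right)}{21584} = \frac{\left(-10609\right) \left(-27113\right)}{692 + 23432} + \left(-9\right) \left(-3\right) \frac{1}{21584} = \frac{287641817}{24124} + 27 \cdot \frac{1}{21584} = 287641817 \cdot \frac{1}{24124} + \frac{27}{21584} = \frac{287641817}{24124} + \frac{27}{21584} = \frac{1552115407369}{130173104}$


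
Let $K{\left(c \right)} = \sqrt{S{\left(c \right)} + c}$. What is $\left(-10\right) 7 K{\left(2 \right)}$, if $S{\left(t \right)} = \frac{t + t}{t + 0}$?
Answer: $-140$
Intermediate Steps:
$S{\left(t \right)} = 2$ ($S{\left(t \right)} = \frac{2 t}{t} = 2$)
$K{\left(c \right)} = \sqrt{2 + c}$
$\left(-10\right) 7 K{\left(2 \right)} = \left(-10\right) 7 \sqrt{2 + 2} = - 70 \sqrt{4} = \left(-70\right) 2 = -140$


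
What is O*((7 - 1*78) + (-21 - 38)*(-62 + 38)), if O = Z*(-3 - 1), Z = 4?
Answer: -21520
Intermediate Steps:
O = -16 (O = 4*(-3 - 1) = 4*(-4) = -16)
O*((7 - 1*78) + (-21 - 38)*(-62 + 38)) = -16*((7 - 1*78) + (-21 - 38)*(-62 + 38)) = -16*((7 - 78) - 59*(-24)) = -16*(-71 + 1416) = -16*1345 = -21520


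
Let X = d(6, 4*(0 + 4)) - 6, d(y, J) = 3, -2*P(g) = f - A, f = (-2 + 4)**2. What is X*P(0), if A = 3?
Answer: 3/2 ≈ 1.5000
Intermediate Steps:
f = 4 (f = 2**2 = 4)
P(g) = -1/2 (P(g) = -(4 - 1*3)/2 = -(4 - 3)/2 = -1/2*1 = -1/2)
X = -3 (X = 3 - 6 = -3)
X*P(0) = -3*(-1/2) = 3/2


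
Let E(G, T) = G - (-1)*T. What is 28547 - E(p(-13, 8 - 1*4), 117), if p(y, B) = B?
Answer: 28426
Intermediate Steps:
E(G, T) = G + T
28547 - E(p(-13, 8 - 1*4), 117) = 28547 - ((8 - 1*4) + 117) = 28547 - ((8 - 4) + 117) = 28547 - (4 + 117) = 28547 - 1*121 = 28547 - 121 = 28426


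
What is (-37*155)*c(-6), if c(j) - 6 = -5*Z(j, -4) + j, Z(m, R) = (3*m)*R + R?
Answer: 1949900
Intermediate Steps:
Z(m, R) = R + 3*R*m (Z(m, R) = 3*R*m + R = R + 3*R*m)
c(j) = 26 + 61*j (c(j) = 6 + (-(-20)*(1 + 3*j) + j) = 6 + (-5*(-4 - 12*j) + j) = 6 + ((20 + 60*j) + j) = 6 + (20 + 61*j) = 26 + 61*j)
(-37*155)*c(-6) = (-37*155)*(26 + 61*(-6)) = -5735*(26 - 366) = -5735*(-340) = 1949900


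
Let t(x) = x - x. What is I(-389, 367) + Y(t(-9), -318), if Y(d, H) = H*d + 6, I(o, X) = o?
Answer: -383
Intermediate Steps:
t(x) = 0
Y(d, H) = 6 + H*d
I(-389, 367) + Y(t(-9), -318) = -389 + (6 - 318*0) = -389 + (6 + 0) = -389 + 6 = -383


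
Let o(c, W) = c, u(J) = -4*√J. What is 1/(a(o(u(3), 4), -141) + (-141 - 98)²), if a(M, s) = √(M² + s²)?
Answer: 57121/3262788712 - √19929/3262788712 ≈ 1.7464e-5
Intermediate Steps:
1/(a(o(u(3), 4), -141) + (-141 - 98)²) = 1/(√((-4*√3)² + (-141)²) + (-141 - 98)²) = 1/(√(48 + 19881) + (-239)²) = 1/(√19929 + 57121) = 1/(57121 + √19929)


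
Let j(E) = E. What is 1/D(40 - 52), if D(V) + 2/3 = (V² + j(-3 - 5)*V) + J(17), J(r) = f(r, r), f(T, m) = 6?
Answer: 3/736 ≈ 0.0040761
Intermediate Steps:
J(r) = 6
D(V) = 16/3 + V² - 8*V (D(V) = -⅔ + ((V² + (-3 - 5)*V) + 6) = -⅔ + ((V² - 8*V) + 6) = -⅔ + (6 + V² - 8*V) = 16/3 + V² - 8*V)
1/D(40 - 52) = 1/(16/3 + (40 - 52)² - 8*(40 - 52)) = 1/(16/3 + (-12)² - 8*(-12)) = 1/(16/3 + 144 + 96) = 1/(736/3) = 3/736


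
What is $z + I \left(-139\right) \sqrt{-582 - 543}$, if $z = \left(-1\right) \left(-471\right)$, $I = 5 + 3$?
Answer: $471 - 16680 i \sqrt{5} \approx 471.0 - 37298.0 i$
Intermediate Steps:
$I = 8$
$z = 471$
$z + I \left(-139\right) \sqrt{-582 - 543} = 471 + 8 \left(-139\right) \sqrt{-582 - 543} = 471 - 1112 \sqrt{-1125} = 471 - 1112 \cdot 15 i \sqrt{5} = 471 - 16680 i \sqrt{5}$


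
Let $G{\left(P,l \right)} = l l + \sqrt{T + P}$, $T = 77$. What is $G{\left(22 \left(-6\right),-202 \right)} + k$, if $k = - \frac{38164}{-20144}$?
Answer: $\frac{205498485}{5036} + i \sqrt{55} \approx 40806.0 + 7.4162 i$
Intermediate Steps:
$G{\left(P,l \right)} = l^{2} + \sqrt{77 + P}$ ($G{\left(P,l \right)} = l l + \sqrt{77 + P} = l^{2} + \sqrt{77 + P}$)
$k = \frac{9541}{5036}$ ($k = \left(-38164\right) \left(- \frac{1}{20144}\right) = \frac{9541}{5036} \approx 1.8946$)
$G{\left(22 \left(-6\right),-202 \right)} + k = \left(\left(-202\right)^{2} + \sqrt{77 + 22 \left(-6\right)}\right) + \frac{9541}{5036} = \left(40804 + \sqrt{77 - 132}\right) + \frac{9541}{5036} = \left(40804 + \sqrt{-55}\right) + \frac{9541}{5036} = \left(40804 + i \sqrt{55}\right) + \frac{9541}{5036} = \frac{205498485}{5036} + i \sqrt{55}$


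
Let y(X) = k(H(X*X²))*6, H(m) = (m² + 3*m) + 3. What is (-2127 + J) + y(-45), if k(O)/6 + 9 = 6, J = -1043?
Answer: -3278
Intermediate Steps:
H(m) = 3 + m² + 3*m
k(O) = -18 (k(O) = -54 + 6*6 = -54 + 36 = -18)
y(X) = -108 (y(X) = -18*6 = -108)
(-2127 + J) + y(-45) = (-2127 - 1043) - 108 = -3170 - 108 = -3278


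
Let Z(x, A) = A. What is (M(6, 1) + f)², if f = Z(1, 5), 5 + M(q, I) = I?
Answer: 1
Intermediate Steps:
M(q, I) = -5 + I
f = 5
(M(6, 1) + f)² = ((-5 + 1) + 5)² = (-4 + 5)² = 1² = 1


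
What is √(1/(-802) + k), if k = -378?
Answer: I*√243131914/802 ≈ 19.442*I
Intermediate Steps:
√(1/(-802) + k) = √(1/(-802) - 378) = √(-1/802 - 378) = √(-303157/802) = I*√243131914/802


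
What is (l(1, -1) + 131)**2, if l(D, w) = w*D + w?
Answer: 16641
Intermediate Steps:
l(D, w) = w + D*w (l(D, w) = D*w + w = w + D*w)
(l(1, -1) + 131)**2 = (-(1 + 1) + 131)**2 = (-1*2 + 131)**2 = (-2 + 131)**2 = 129**2 = 16641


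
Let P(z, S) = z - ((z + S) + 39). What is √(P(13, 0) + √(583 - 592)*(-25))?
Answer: √(-39 - 75*I) ≈ 4.7715 - 7.8592*I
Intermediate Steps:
P(z, S) = -39 - S (P(z, S) = z - ((S + z) + 39) = z - (39 + S + z) = z + (-39 - S - z) = -39 - S)
√(P(13, 0) + √(583 - 592)*(-25)) = √((-39 - 1*0) + √(583 - 592)*(-25)) = √((-39 + 0) + √(-9)*(-25)) = √(-39 + (3*I)*(-25)) = √(-39 - 75*I)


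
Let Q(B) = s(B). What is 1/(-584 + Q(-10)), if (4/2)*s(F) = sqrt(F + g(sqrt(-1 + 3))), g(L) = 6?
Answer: -584/341057 - I/341057 ≈ -0.0017123 - 2.9321e-6*I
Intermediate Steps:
s(F) = sqrt(6 + F)/2 (s(F) = sqrt(F + 6)/2 = sqrt(6 + F)/2)
Q(B) = sqrt(6 + B)/2
1/(-584 + Q(-10)) = 1/(-584 + sqrt(6 - 10)/2) = 1/(-584 + sqrt(-4)/2) = 1/(-584 + (2*I)/2) = 1/(-584 + I) = (-584 - I)/341057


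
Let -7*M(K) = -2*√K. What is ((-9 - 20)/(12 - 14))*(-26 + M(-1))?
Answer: -377 + 29*I/7 ≈ -377.0 + 4.1429*I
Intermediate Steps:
M(K) = 2*√K/7 (M(K) = -(-2)*√K/7 = 2*√K/7)
((-9 - 20)/(12 - 14))*(-26 + M(-1)) = ((-9 - 20)/(12 - 14))*(-26 + 2*√(-1)/7) = (-29/(-2))*(-26 + 2*I/7) = (-29*(-½))*(-26 + 2*I/7) = 29*(-26 + 2*I/7)/2 = -377 + 29*I/7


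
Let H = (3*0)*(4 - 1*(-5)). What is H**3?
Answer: 0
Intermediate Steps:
H = 0 (H = 0*(4 + 5) = 0*9 = 0)
H**3 = 0**3 = 0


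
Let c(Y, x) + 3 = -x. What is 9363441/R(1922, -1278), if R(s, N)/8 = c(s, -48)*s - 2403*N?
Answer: 3121147/8420064 ≈ 0.37068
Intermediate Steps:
c(Y, x) = -3 - x
R(s, N) = -19224*N + 360*s (R(s, N) = 8*((-3 - 1*(-48))*s - 2403*N) = 8*((-3 + 48)*s - 2403*N) = 8*(45*s - 2403*N) = 8*(-2403*N + 45*s) = -19224*N + 360*s)
9363441/R(1922, -1278) = 9363441/(-19224*(-1278) + 360*1922) = 9363441/(24568272 + 691920) = 9363441/25260192 = 9363441*(1/25260192) = 3121147/8420064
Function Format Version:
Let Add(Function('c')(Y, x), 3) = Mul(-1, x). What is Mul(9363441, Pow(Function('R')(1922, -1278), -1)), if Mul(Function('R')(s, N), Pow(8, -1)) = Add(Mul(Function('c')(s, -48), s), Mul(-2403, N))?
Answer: Rational(3121147, 8420064) ≈ 0.37068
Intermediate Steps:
Function('c')(Y, x) = Add(-3, Mul(-1, x))
Function('R')(s, N) = Add(Mul(-19224, N), Mul(360, s)) (Function('R')(s, N) = Mul(8, Add(Mul(Add(-3, Mul(-1, -48)), s), Mul(-2403, N))) = Mul(8, Add(Mul(Add(-3, 48), s), Mul(-2403, N))) = Mul(8, Add(Mul(45, s), Mul(-2403, N))) = Mul(8, Add(Mul(-2403, N), Mul(45, s))) = Add(Mul(-19224, N), Mul(360, s)))
Mul(9363441, Pow(Function('R')(1922, -1278), -1)) = Mul(9363441, Pow(Add(Mul(-19224, -1278), Mul(360, 1922)), -1)) = Mul(9363441, Pow(Add(24568272, 691920), -1)) = Mul(9363441, Pow(25260192, -1)) = Mul(9363441, Rational(1, 25260192)) = Rational(3121147, 8420064)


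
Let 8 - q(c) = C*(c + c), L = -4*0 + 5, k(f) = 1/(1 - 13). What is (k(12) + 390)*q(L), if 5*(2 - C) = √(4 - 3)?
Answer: -23395/6 ≈ -3899.2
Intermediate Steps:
k(f) = -1/12 (k(f) = 1/(-12) = -1/12)
C = 9/5 (C = 2 - √(4 - 3)/5 = 2 - √1/5 = 2 - ⅕*1 = 2 - ⅕ = 9/5 ≈ 1.8000)
L = 5 (L = 0 + 5 = 5)
q(c) = 8 - 18*c/5 (q(c) = 8 - 9*(c + c)/5 = 8 - 9*2*c/5 = 8 - 18*c/5)
(k(12) + 390)*q(L) = (-1/12 + 390)*(8 - 18/5*5) = 4679*(8 - 18)/12 = (4679/12)*(-10) = -23395/6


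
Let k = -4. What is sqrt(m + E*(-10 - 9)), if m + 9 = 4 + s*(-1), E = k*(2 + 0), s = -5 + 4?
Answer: 2*sqrt(37) ≈ 12.166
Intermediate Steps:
s = -1
E = -8 (E = -4*(2 + 0) = -4*2 = -8)
m = -4 (m = -9 + (4 - 1*(-1)) = -9 + (4 + 1) = -9 + 5 = -4)
sqrt(m + E*(-10 - 9)) = sqrt(-4 - 8*(-10 - 9)) = sqrt(-4 - 8*(-19)) = sqrt(-4 + 152) = sqrt(148) = 2*sqrt(37)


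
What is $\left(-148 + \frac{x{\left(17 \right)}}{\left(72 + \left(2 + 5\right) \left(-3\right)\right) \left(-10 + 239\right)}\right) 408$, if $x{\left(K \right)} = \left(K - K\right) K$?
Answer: $-60384$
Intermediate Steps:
$x{\left(K \right)} = 0$ ($x{\left(K \right)} = 0 K = 0$)
$\left(-148 + \frac{x{\left(17 \right)}}{\left(72 + \left(2 + 5\right) \left(-3\right)\right) \left(-10 + 239\right)}\right) 408 = \left(-148 + \frac{0}{\left(72 + \left(2 + 5\right) \left(-3\right)\right) \left(-10 + 239\right)}\right) 408 = \left(-148 + \frac{0}{\left(72 + 7 \left(-3\right)\right) 229}\right) 408 = \left(-148 + \frac{0}{\left(72 - 21\right) 229}\right) 408 = \left(-148 + \frac{0}{51 \cdot 229}\right) 408 = \left(-148 + \frac{0}{11679}\right) 408 = \left(-148 + 0 \cdot \frac{1}{11679}\right) 408 = \left(-148 + 0\right) 408 = \left(-148\right) 408 = -60384$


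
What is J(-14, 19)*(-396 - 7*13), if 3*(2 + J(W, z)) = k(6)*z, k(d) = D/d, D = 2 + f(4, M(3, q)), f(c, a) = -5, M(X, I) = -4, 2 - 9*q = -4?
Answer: 15097/6 ≈ 2516.2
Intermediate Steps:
q = 2/3 (q = 2/9 - 1/9*(-4) = 2/9 + 4/9 = 2/3 ≈ 0.66667)
D = -3 (D = 2 - 5 = -3)
k(d) = -3/d
J(W, z) = -2 - z/6 (J(W, z) = -2 + ((-3/6)*z)/3 = -2 + ((-3*1/6)*z)/3 = -2 + (-z/2)/3 = -2 - z/6)
J(-14, 19)*(-396 - 7*13) = (-2 - 1/6*19)*(-396 - 7*13) = (-2 - 19/6)*(-396 - 91) = -31/6*(-487) = 15097/6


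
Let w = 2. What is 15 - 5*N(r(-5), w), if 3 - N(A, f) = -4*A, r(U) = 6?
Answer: -120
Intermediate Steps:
N(A, f) = 3 + 4*A (N(A, f) = 3 - (-4)*A = 3 + 4*A)
15 - 5*N(r(-5), w) = 15 - 5*(3 + 4*6) = 15 - 5*(3 + 24) = 15 - 5*27 = 15 - 135 = -120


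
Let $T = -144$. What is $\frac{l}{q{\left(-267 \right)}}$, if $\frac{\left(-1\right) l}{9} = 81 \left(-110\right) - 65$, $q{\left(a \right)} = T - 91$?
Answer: $- \frac{16155}{47} \approx -343.72$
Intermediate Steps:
$q{\left(a \right)} = -235$ ($q{\left(a \right)} = -144 - 91 = -235$)
$l = 80775$ ($l = - 9 \left(81 \left(-110\right) - 65\right) = - 9 \left(-8910 - 65\right) = \left(-9\right) \left(-8975\right) = 80775$)
$\frac{l}{q{\left(-267 \right)}} = \frac{80775}{-235} = 80775 \left(- \frac{1}{235}\right) = - \frac{16155}{47}$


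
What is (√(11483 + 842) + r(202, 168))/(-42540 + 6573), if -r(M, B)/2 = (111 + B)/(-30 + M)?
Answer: 93/1031054 - 5*√493/35967 ≈ -0.0029965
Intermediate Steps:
r(M, B) = -2*(111 + B)/(-30 + M)
(√(11483 + 842) + r(202, 168))/(-42540 + 6573) = (√(11483 + 842) + 2*(-111 - 1*168)/(-30 + 202))/(-42540 + 6573) = (√12325 + 2*(-111 - 168)/172)/(-35967) = (5*√493 + 2*(1/172)*(-279))*(-1/35967) = (5*√493 - 279/86)*(-1/35967) = (-279/86 + 5*√493)*(-1/35967) = 93/1031054 - 5*√493/35967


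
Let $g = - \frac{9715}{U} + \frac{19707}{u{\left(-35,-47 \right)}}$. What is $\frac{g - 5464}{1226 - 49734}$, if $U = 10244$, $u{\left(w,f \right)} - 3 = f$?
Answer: $\frac{166570467}{1366518868} \approx 0.12189$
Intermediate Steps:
$u{\left(w,f \right)} = 3 + f$
$g = - \frac{12644123}{28171}$ ($g = - \frac{9715}{10244} + \frac{19707}{3 - 47} = \left(-9715\right) \frac{1}{10244} + \frac{19707}{-44} = - \frac{9715}{10244} + 19707 \left(- \frac{1}{44}\right) = - \frac{9715}{10244} - \frac{19707}{44} = - \frac{12644123}{28171} \approx -448.83$)
$\frac{g - 5464}{1226 - 49734} = \frac{- \frac{12644123}{28171} - 5464}{1226 - 49734} = \frac{- \frac{12644123}{28171} - 5464}{-48508} = \left(- \frac{166570467}{28171}\right) \left(- \frac{1}{48508}\right) = \frac{166570467}{1366518868}$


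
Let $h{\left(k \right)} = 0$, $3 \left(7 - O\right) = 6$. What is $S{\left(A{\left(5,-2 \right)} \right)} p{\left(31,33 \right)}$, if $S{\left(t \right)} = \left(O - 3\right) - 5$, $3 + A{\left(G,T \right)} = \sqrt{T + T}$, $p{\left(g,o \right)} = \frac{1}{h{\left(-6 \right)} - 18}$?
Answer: $\frac{1}{6} \approx 0.16667$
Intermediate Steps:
$O = 5$ ($O = 7 - 2 = 5$)
$p{\left(g,o \right)} = - \frac{1}{18}$ ($p{\left(g,o \right)} = \frac{1}{0 - 18} = \frac{1}{-18} = - \frac{1}{18}$)
$A{\left(G,T \right)} = -3 + \sqrt{2} \sqrt{T}$ ($A{\left(G,T \right)} = -3 + \sqrt{T + T} = -3 + \sqrt{2 T} = -3 + \sqrt{2} \sqrt{T}$)
$S{\left(t \right)} = -3$ ($S{\left(t \right)} = \left(5 - 3\right) - 5 = 2 - 5 = -3$)
$S{\left(A{\left(5,-2 \right)} \right)} p{\left(31,33 \right)} = \left(-3\right) \left(- \frac{1}{18}\right) = \frac{1}{6}$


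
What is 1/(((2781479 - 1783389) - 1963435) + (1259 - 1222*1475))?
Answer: -1/2766536 ≈ -3.6146e-7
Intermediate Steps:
1/(((2781479 - 1783389) - 1963435) + (1259 - 1222*1475)) = 1/((998090 - 1963435) + (1259 - 1802450)) = 1/(-965345 - 1801191) = 1/(-2766536) = -1/2766536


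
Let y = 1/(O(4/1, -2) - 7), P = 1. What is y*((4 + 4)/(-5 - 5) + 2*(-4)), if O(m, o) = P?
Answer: 22/15 ≈ 1.4667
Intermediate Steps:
O(m, o) = 1
y = -⅙ (y = 1/(1 - 7) = 1/(-6) = -⅙ ≈ -0.16667)
y*((4 + 4)/(-5 - 5) + 2*(-4)) = -((4 + 4)/(-5 - 5) + 2*(-4))/6 = -(8/(-10) - 8)/6 = -(8*(-⅒) - 8)/6 = -(-⅘ - 8)/6 = -⅙*(-44/5) = 22/15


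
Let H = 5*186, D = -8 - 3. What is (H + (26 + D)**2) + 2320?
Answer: 3475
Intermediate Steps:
D = -11
H = 930
(H + (26 + D)**2) + 2320 = (930 + (26 - 11)**2) + 2320 = (930 + 15**2) + 2320 = (930 + 225) + 2320 = 1155 + 2320 = 3475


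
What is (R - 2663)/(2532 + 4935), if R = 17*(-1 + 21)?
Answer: -2323/7467 ≈ -0.31110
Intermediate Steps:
R = 340 (R = 17*20 = 340)
(R - 2663)/(2532 + 4935) = (340 - 2663)/(2532 + 4935) = -2323/7467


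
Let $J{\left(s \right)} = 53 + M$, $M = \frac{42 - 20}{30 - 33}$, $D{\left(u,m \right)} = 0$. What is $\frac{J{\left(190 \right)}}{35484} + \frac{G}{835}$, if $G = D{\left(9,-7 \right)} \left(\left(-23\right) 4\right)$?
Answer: $\frac{137}{106452} \approx 0.001287$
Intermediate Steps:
$M = - \frac{22}{3}$ ($M = \frac{22}{-3} = 22 \left(- \frac{1}{3}\right) = - \frac{22}{3} \approx -7.3333$)
$G = 0$ ($G = 0 \left(\left(-23\right) 4\right) = 0 \left(-92\right) = 0$)
$J{\left(s \right)} = \frac{137}{3}$ ($J{\left(s \right)} = 53 - \frac{22}{3} = \frac{137}{3}$)
$\frac{J{\left(190 \right)}}{35484} + \frac{G}{835} = \frac{137}{3 \cdot 35484} + \frac{0}{835} = \frac{137}{3} \cdot \frac{1}{35484} + 0 \cdot \frac{1}{835} = \frac{137}{106452} + 0 = \frac{137}{106452}$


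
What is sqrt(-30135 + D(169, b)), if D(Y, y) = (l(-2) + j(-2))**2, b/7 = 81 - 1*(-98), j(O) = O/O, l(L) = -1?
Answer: 7*I*sqrt(615) ≈ 173.59*I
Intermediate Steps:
j(O) = 1
b = 1253 (b = 7*(81 - 1*(-98)) = 7*(81 + 98) = 7*179 = 1253)
D(Y, y) = 0 (D(Y, y) = (-1 + 1)**2 = 0**2 = 0)
sqrt(-30135 + D(169, b)) = sqrt(-30135 + 0) = sqrt(-30135) = 7*I*sqrt(615)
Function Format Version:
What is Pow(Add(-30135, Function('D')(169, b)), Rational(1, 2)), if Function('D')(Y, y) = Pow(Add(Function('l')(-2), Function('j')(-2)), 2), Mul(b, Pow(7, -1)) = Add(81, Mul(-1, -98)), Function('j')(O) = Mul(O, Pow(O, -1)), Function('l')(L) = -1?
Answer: Mul(7, I, Pow(615, Rational(1, 2))) ≈ Mul(173.59, I)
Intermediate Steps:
Function('j')(O) = 1
b = 1253 (b = Mul(7, Add(81, Mul(-1, -98))) = Mul(7, Add(81, 98)) = Mul(7, 179) = 1253)
Function('D')(Y, y) = 0 (Function('D')(Y, y) = Pow(Add(-1, 1), 2) = Pow(0, 2) = 0)
Pow(Add(-30135, Function('D')(169, b)), Rational(1, 2)) = Pow(Add(-30135, 0), Rational(1, 2)) = Pow(-30135, Rational(1, 2)) = Mul(7, I, Pow(615, Rational(1, 2)))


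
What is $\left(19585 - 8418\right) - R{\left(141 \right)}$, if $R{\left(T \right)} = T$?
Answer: $11026$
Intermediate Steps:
$\left(19585 - 8418\right) - R{\left(141 \right)} = \left(19585 - 8418\right) - 141 = 11167 - 141 = 11026$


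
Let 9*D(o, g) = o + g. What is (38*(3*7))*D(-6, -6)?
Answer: -1064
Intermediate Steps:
D(o, g) = g/9 + o/9 (D(o, g) = (o + g)/9 = (g + o)/9 = g/9 + o/9)
(38*(3*7))*D(-6, -6) = (38*(3*7))*((1/9)*(-6) + (1/9)*(-6)) = (38*21)*(-2/3 - 2/3) = 798*(-4/3) = -1064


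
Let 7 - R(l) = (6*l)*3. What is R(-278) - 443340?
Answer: -438329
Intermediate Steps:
R(l) = 7 - 18*l (R(l) = 7 - 6*l*3 = 7 - 18*l)
R(-278) - 443340 = (7 - 18*(-278)) - 443340 = (7 + 5004) - 443340 = 5011 - 443340 = -438329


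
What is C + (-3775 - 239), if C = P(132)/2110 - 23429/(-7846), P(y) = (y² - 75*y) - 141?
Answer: -16586162158/4138765 ≈ -4007.5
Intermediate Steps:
P(y) = -141 + y² - 75*y
C = 26840552/4138765 (C = (-141 + 132² - 75*132)/2110 - 23429/(-7846) = (-141 + 17424 - 9900)*(1/2110) - 23429*(-1/7846) = 7383*(1/2110) + 23429/7846 = 7383/2110 + 23429/7846 = 26840552/4138765 ≈ 6.4852)
C + (-3775 - 239) = 26840552/4138765 + (-3775 - 239) = 26840552/4138765 - 4014 = -16586162158/4138765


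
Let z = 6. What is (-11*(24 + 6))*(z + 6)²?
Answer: -47520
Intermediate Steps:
(-11*(24 + 6))*(z + 6)² = (-11*(24 + 6))*(6 + 6)² = -11*30*12² = -330*144 = -47520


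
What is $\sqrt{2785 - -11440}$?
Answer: $5 \sqrt{569} \approx 119.27$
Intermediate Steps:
$\sqrt{2785 - -11440} = \sqrt{2785 + 11440} = \sqrt{14225} = 5 \sqrt{569}$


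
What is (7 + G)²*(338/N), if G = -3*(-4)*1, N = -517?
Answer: -122018/517 ≈ -236.01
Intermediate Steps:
G = 12 (G = 12*1 = 12)
(7 + G)²*(338/N) = (7 + 12)²*(338/(-517)) = 19²*(338*(-1/517)) = 361*(-338/517) = -122018/517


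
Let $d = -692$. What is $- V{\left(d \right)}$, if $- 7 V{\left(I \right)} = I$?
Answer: $- \frac{692}{7} \approx -98.857$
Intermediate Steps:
$V{\left(I \right)} = - \frac{I}{7}$
$- V{\left(d \right)} = - \frac{\left(-1\right) \left(-692\right)}{7} = \left(-1\right) \frac{692}{7} = - \frac{692}{7}$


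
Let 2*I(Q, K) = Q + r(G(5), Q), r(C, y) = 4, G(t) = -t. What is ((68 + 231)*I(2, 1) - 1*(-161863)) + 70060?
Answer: 232820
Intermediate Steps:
I(Q, K) = 2 + Q/2 (I(Q, K) = (Q + 4)/2 = (4 + Q)/2 = 2 + Q/2)
((68 + 231)*I(2, 1) - 1*(-161863)) + 70060 = ((68 + 231)*(2 + (½)*2) - 1*(-161863)) + 70060 = (299*(2 + 1) + 161863) + 70060 = (299*3 + 161863) + 70060 = (897 + 161863) + 70060 = 162760 + 70060 = 232820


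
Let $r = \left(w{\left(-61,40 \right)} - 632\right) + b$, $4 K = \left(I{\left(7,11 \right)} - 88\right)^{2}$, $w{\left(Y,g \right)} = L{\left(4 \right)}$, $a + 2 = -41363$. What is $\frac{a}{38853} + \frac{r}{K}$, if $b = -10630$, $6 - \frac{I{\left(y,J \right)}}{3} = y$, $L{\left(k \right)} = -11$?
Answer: $- \frac{2094503041}{321741693} \approx -6.5099$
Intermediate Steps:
$a = -41365$ ($a = -2 - 41363 = -41365$)
$w{\left(Y,g \right)} = -11$
$I{\left(y,J \right)} = 18 - 3 y$
$K = \frac{8281}{4}$ ($K = \frac{\left(\left(18 - 21\right) - 88\right)^{2}}{4} = \frac{\left(-3 - 88\right)^{2}}{4} = \frac{\left(-91\right)^{2}}{4} = \frac{1}{4} \cdot 8281 = \frac{8281}{4} \approx 2070.3$)
$r = -11273$ ($r = \left(-11 - 632\right) - 10630 = -643 - 10630 = -11273$)
$\frac{a}{38853} + \frac{r}{K} = - \frac{41365}{38853} - \frac{11273}{\frac{8281}{4}} = \left(-41365\right) \frac{1}{38853} - \frac{45092}{8281} = - \frac{41365}{38853} - \frac{45092}{8281} = - \frac{2094503041}{321741693}$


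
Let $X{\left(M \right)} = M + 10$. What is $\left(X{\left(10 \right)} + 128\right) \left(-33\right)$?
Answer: $-4884$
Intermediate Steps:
$X{\left(M \right)} = 10 + M$
$\left(X{\left(10 \right)} + 128\right) \left(-33\right) = \left(\left(10 + 10\right) + 128\right) \left(-33\right) = \left(20 + 128\right) \left(-33\right) = 148 \left(-33\right) = -4884$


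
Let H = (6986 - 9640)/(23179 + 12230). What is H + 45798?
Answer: 1621658728/35409 ≈ 45798.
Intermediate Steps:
H = -2654/35409 ≈ -0.074953
H + 45798 = -2654/35409 + 45798 = 1621658728/35409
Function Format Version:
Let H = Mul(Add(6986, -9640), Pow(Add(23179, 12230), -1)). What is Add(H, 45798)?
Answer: Rational(1621658728, 35409) ≈ 45798.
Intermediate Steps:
H = Rational(-2654, 35409) (H = Mul(-2654, Pow(35409, -1)) = Mul(-2654, Rational(1, 35409)) = Rational(-2654, 35409) ≈ -0.074953)
Add(H, 45798) = Add(Rational(-2654, 35409), 45798) = Rational(1621658728, 35409)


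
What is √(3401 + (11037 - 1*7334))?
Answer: 8*√111 ≈ 84.285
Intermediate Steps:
√(3401 + (11037 - 1*7334)) = √(3401 + (11037 - 7334)) = √(3401 + 3703) = √7104 = 8*√111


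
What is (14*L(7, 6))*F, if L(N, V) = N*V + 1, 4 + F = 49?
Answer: 27090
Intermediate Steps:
F = 45 (F = -4 + 49 = 45)
L(N, V) = 1 + N*V
(14*L(7, 6))*F = (14*(1 + 7*6))*45 = (14*(1 + 42))*45 = (14*43)*45 = 602*45 = 27090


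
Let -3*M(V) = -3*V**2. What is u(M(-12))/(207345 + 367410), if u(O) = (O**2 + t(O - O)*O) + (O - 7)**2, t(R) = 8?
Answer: 40657/574755 ≈ 0.070738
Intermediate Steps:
M(V) = V**2 (M(V) = -(-1)*V**2 = V**2)
u(O) = O**2 + (-7 + O)**2 + 8*O (u(O) = (O**2 + 8*O) + (O - 7)**2 = (O**2 + 8*O) + (-7 + O)**2 = O**2 + (-7 + O)**2 + 8*O)
u(M(-12))/(207345 + 367410) = (49 - 6*(-12)**2 + 2*((-12)**2)**2)/(207345 + 367410) = (49 - 6*144 + 2*144**2)/574755 = (49 - 864 + 2*20736)*(1/574755) = (49 - 864 + 41472)*(1/574755) = 40657*(1/574755) = 40657/574755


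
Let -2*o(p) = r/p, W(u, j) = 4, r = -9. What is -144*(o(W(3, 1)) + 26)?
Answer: -3906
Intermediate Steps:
o(p) = 9/(2*p) (o(p) = -(-9)/(2*p) = 9/(2*p))
-144*(o(W(3, 1)) + 26) = -144*((9/2)/4 + 26) = -144*((9/2)*(1/4) + 26) = -144*(9/8 + 26) = -144*217/8 = -3906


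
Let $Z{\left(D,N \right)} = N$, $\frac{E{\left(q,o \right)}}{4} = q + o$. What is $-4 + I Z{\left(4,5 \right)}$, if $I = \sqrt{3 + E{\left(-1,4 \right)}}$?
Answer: $-4 + 5 \sqrt{15} \approx 15.365$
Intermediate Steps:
$E{\left(q,o \right)} = 4 o + 4 q$ ($E{\left(q,o \right)} = 4 \left(q + o\right) = 4 \left(o + q\right) = 4 o + 4 q$)
$I = \sqrt{15}$ ($I = \sqrt{3 + \left(4 \cdot 4 + 4 \left(-1\right)\right)} = \sqrt{3 + \left(16 - 4\right)} = \sqrt{3 + 12} = \sqrt{15} \approx 3.873$)
$-4 + I Z{\left(4,5 \right)} = -4 + \sqrt{15} \cdot 5 = -4 + 5 \sqrt{15}$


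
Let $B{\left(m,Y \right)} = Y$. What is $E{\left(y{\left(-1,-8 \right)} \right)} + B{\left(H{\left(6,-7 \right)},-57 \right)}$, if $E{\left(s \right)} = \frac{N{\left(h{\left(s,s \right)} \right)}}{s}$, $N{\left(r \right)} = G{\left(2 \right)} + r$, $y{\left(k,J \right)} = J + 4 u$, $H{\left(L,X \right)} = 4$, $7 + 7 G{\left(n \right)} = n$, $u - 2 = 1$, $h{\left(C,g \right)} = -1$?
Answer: $- \frac{402}{7} \approx -57.429$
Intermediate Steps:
$u = 3$ ($u = 2 + 1 = 3$)
$G{\left(n \right)} = -1 + \frac{n}{7}$
$y{\left(k,J \right)} = 12 + J$ ($y{\left(k,J \right)} = J + 4 \cdot 3 = J + 12 = 12 + J$)
$N{\left(r \right)} = - \frac{5}{7} + r$ ($N{\left(r \right)} = \left(-1 + \frac{1}{7} \cdot 2\right) + r = \left(-1 + \frac{2}{7}\right) + r = - \frac{5}{7} + r$)
$E{\left(s \right)} = - \frac{12}{7 s}$ ($E{\left(s \right)} = \frac{- \frac{5}{7} - 1}{s} = - \frac{12}{7 s}$)
$E{\left(y{\left(-1,-8 \right)} \right)} + B{\left(H{\left(6,-7 \right)},-57 \right)} = - \frac{12}{7 \left(12 - 8\right)} - 57 = - \frac{12}{7 \cdot 4} - 57 = \left(- \frac{12}{7}\right) \frac{1}{4} - 57 = - \frac{3}{7} - 57 = - \frac{402}{7}$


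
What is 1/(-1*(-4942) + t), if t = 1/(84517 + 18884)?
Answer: 103401/511007743 ≈ 0.00020235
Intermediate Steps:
t = 1/103401 ≈ 9.6711e-6
1/(-1*(-4942) + t) = 1/(-1*(-4942) + 1/103401) = 1/(4942 + 1/103401) = 1/(511007743/103401) = 103401/511007743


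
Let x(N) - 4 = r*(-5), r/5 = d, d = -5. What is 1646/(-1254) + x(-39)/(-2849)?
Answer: -220510/162393 ≈ -1.3579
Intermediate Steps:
r = -25 (r = 5*(-5) = -25)
x(N) = 129 (x(N) = 4 - 25*(-5) = 4 + 125 = 129)
1646/(-1254) + x(-39)/(-2849) = 1646/(-1254) + 129/(-2849) = 1646*(-1/1254) + 129*(-1/2849) = -823/627 - 129/2849 = -220510/162393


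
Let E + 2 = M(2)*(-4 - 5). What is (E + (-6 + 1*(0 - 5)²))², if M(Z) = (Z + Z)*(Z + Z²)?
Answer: 39601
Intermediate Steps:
M(Z) = 2*Z*(Z + Z²) (M(Z) = (2*Z)*(Z + Z²) = 2*Z*(Z + Z²))
E = -218 (E = -2 + (2*2²*(1 + 2))*(-4 - 5) = -2 + (2*4*3)*(-9) = -2 + 24*(-9) = -2 - 216 = -218)
(E + (-6 + 1*(0 - 5)²))² = (-218 + (-6 + 1*(0 - 5)²))² = (-218 + (-6 + 1*(-5)²))² = (-218 + (-6 + 1*25))² = (-218 + (-6 + 25))² = (-218 + 19)² = (-199)² = 39601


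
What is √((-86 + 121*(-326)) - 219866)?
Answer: 3*I*√28822 ≈ 509.31*I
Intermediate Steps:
√((-86 + 121*(-326)) - 219866) = √((-86 - 39446) - 219866) = √(-39532 - 219866) = √(-259398) = 3*I*√28822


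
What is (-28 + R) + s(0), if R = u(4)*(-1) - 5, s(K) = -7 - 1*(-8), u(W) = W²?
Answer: -48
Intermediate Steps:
s(K) = 1 (s(K) = -7 + 8 = 1)
R = -21 (R = 4²*(-1) - 5 = 16*(-1) - 5 = -16 - 5 = -21)
(-28 + R) + s(0) = (-28 - 21) + 1 = -49 + 1 = -48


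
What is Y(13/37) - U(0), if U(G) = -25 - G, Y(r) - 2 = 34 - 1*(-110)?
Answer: 171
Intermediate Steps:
Y(r) = 146 (Y(r) = 2 + (34 - 1*(-110)) = 2 + (34 + 110) = 2 + 144 = 146)
Y(13/37) - U(0) = 146 - (-25 - 1*0) = 146 - (-25 + 0) = 146 - 1*(-25) = 146 + 25 = 171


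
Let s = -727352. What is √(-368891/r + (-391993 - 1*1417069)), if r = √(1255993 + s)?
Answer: √(-505562830748755622 - 195010907131*√528641)/528641 ≈ 1345.2*I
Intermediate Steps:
r = √528641 (r = √(1255993 - 727352) = √528641 ≈ 727.08)
√(-368891/r + (-391993 - 1*1417069)) = √(-368891*√528641/528641 + (-391993 - 1*1417069)) = √(-368891*√528641/528641 + (-391993 - 1417069)) = √(-368891*√528641/528641 - 1809062) = √(-1809062 - 368891*√528641/528641)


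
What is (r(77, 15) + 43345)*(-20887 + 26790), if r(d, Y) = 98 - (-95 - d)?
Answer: 257459345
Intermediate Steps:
r(d, Y) = 193 + d (r(d, Y) = 98 + (95 + d) = 193 + d)
(r(77, 15) + 43345)*(-20887 + 26790) = ((193 + 77) + 43345)*(-20887 + 26790) = (270 + 43345)*5903 = 43615*5903 = 257459345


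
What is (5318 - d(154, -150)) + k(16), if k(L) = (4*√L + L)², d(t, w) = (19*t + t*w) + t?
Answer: 26362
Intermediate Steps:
d(t, w) = 20*t + t*w
k(L) = (L + 4*√L)²
(5318 - d(154, -150)) + k(16) = (5318 - 154*(20 - 150)) + (16 + 4*√16)² = (5318 - 154*(-130)) + (16 + 4*4)² = (5318 - 1*(-20020)) + (16 + 16)² = (5318 + 20020) + 32² = 25338 + 1024 = 26362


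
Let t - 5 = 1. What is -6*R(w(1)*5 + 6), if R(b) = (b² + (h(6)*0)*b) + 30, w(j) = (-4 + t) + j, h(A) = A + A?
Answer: -2826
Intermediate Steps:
t = 6 (t = 5 + 1 = 6)
h(A) = 2*A
w(j) = 2 + j (w(j) = (-4 + 6) + j = 2 + j)
R(b) = 30 + b² (R(b) = (b² + ((2*6)*0)*b) + 30 = (b² + (12*0)*b) + 30 = (b² + 0*b) + 30 = (b² + 0) + 30 = b² + 30 = 30 + b²)
-6*R(w(1)*5 + 6) = -6*(30 + ((2 + 1)*5 + 6)²) = -6*(30 + (3*5 + 6)²) = -6*(30 + (15 + 6)²) = -6*(30 + 21²) = -6*(30 + 441) = -6*471 = -2826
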